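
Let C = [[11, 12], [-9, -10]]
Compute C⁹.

[[2051, 2052], [-1539, -1540]]

tr C = 1 and det C = -2, so the characteristic polynomial is λ² − (1)λ + (-2) with roots -1 and 2.
Eigenvectors give P = [[-1, 4], [1, -3]] with P⁻¹ = [[3, 4], [1, 1]], and C = P·diag(-1, 2)·P⁻¹.
Then C⁹ = P·diag(-1, 512)·P⁻¹ = [[1, 2048], [-1, -1536]] · [[3, 4], [1, 1]] = [[2051, 2052], [-1539, -1540]].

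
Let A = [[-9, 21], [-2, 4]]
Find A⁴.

tr A = -5 and det A = 6, so the characteristic polynomial is λ² − (-5)λ + (6) with roots -2 and -3.
Eigenvectors give P = [[-3, 7], [-1, 2]] with P⁻¹ = [[2, -7], [1, -3]], and A = P·diag(-2, -3)·P⁻¹.
Then A⁴ = P·diag(16, 81)·P⁻¹ = [[-48, 567], [-16, 162]] · [[2, -7], [1, -3]] = [[471, -1365], [130, -374]].

[[471, -1365], [130, -374]]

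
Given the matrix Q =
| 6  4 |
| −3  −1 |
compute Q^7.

tr Q = 5 and det Q = 6, so the characteristic polynomial is λ² − (5)λ + (6) with roots 2 and 3.
Eigenvectors give P = [[−1, 4], [1, −3]] with P⁻¹ = [[3, 4], [1, 1]], and Q = P·diag(2, 3)·P⁻¹.
Then Q^7 = P·diag(128, 2187)·P⁻¹ = [[−128, 8748], [128, −6561]] · [[3, 4], [1, 1]] = [[8364, 8236], [−6177, −6049]].

[[8364, 8236], [−6177, −6049]]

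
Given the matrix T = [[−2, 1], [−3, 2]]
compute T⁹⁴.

T² = I (check: tr T = 0 and det T = −1), so T⁹⁴ = I since 94 is even.

[[1, 0], [0, 1]]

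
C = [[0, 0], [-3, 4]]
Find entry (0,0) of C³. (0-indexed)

0

C² = [[0, 0], [-12, 16]]
C³ = [[0, 0], [-48, 64]]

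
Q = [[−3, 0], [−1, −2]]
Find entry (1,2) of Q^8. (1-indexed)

tr Q = −5 and det Q = 6, so the characteristic polynomial is λ² − (−5)λ + (6) with roots −3 and −2.
Eigenvectors give P = [[−1, 0], [−1, −1]] with P⁻¹ = [[−1, 0], [1, −1]], and Q = P·diag(−3, −2)·P⁻¹.
Then Q^8 = P·diag(6561, 256)·P⁻¹ = [[−6561, 0], [−6561, −256]] · [[−1, 0], [1, −1]] = [[6561, 0], [6305, 256]].

0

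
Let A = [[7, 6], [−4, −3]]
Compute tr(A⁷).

2188

tr A = 4 and det A = 3, so the characteristic polynomial is λ² − (4)λ + (3) with roots 1 and 3.
Eigenvectors give P = [[−1, 3], [1, −2]] with P⁻¹ = [[2, 3], [1, 1]], and A = P·diag(1, 3)·P⁻¹.
Then A⁷ = P·diag(1, 2187)·P⁻¹ = [[−1, 6561], [1, −4374]] · [[2, 3], [1, 1]] = [[6559, 6558], [−4372, −4371]].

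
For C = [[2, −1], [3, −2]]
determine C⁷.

[[2, −1], [3, −2]]

C² = I (check: tr C = 0 and det C = −1), so C⁷ = C since 7 is odd.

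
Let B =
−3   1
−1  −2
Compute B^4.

[[39, −55], [55, −16]]

B^2 = [[8, −5], [5, 3]]
B^3 = [[−19, 18], [−18, −1]]
B^4 = [[39, −55], [55, −16]]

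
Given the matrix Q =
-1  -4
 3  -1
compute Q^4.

[[73, -176], [132, 73]]

Q^2 = [[-11, 8], [-6, -11]]
Q^3 = [[35, 36], [-27, 35]]
Q^4 = [[73, -176], [132, 73]]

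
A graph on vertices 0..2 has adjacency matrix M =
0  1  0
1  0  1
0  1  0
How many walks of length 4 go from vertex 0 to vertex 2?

2

The number of length-4 walks from vertex 0 to vertex 2 is entry (0,2) of M⁴, where M is the adjacency matrix.
M² = [[1, 0, 1], [0, 2, 0], [1, 0, 1]]
M³ = [[0, 2, 0], [2, 0, 2], [0, 2, 0]]
M⁴ = [[2, 0, 2], [0, 4, 0], [2, 0, 2]]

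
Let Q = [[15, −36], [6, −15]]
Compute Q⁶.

[[729, 0], [0, 729]]

tr Q = 0 and det Q = −9, so the characteristic polynomial is λ² − (0)λ + (−9) with roots −3 and 3.
Eigenvectors give P = [[−2, −3], [−1, −1]] with P⁻¹ = [[1, −3], [−1, 2]], and Q = P·diag(−3, 3)·P⁻¹.
Then Q⁶ = P·diag(729, 729)·P⁻¹ = [[−1458, −2187], [−729, −729]] · [[1, −3], [−1, 2]] = [[729, 0], [0, 729]].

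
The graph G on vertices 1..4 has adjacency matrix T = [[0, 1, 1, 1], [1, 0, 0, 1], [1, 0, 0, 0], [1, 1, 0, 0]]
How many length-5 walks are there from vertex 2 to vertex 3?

6

The number of length-5 walks from vertex 2 to vertex 3 is entry (2,3) of T^5, where T is the adjacency matrix.
T^2 = [[3, 1, 0, 1], [1, 2, 1, 1], [0, 1, 1, 1], [1, 1, 1, 2]]
T^3 = [[2, 4, 3, 4], [4, 2, 1, 3], [3, 1, 0, 1], [4, 3, 1, 2]]
T^4 = [[11, 6, 2, 6], [6, 7, 4, 6], [2, 4, 3, 4], [6, 6, 4, 7]]
T^5 = [[14, 17, 11, 17], [17, 12, 6, 13], [11, 6, 2, 6], [17, 13, 6, 12]]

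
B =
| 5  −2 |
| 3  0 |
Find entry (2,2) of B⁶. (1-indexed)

tr B = 5 and det B = 6, so the characteristic polynomial is λ² − (5)λ + (6) with roots 3 and 2.
Eigenvectors give P = [[1, 2], [1, 3]] with P⁻¹ = [[3, −2], [−1, 1]], and B = P·diag(3, 2)·P⁻¹.
Then B⁶ = P·diag(729, 64)·P⁻¹ = [[729, 128], [729, 192]] · [[3, −2], [−1, 1]] = [[2059, −1330], [1995, −1266]].

−1266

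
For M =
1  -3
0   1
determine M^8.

[[1, -24], [0, 1]]

M = I + N where N = [[0, -3], [0, 0]] is strictly upper-triangular, so N^2 = 0.
(I + N)^8 = I + 8·N = [[1, -24], [0, 1]].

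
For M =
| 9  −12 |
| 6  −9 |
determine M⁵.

[[729, −972], [486, −729]]

tr M = 0 and det M = −9, so the characteristic polynomial is λ² − (0)λ + (−9) with roots −3 and 3.
Eigenvectors give P = [[1, 2], [1, 1]] with P⁻¹ = [[−1, 2], [1, −1]], and M = P·diag(−3, 3)·P⁻¹.
Then M⁵ = P·diag(−243, 243)·P⁻¹ = [[−243, 486], [−243, 243]] · [[−1, 2], [1, −1]] = [[729, −972], [486, −729]].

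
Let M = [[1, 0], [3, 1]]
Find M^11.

M = I + N where N = [[0, 0], [3, 0]] is strictly lower-triangular, so N^2 = 0.
(I + N)^11 = I + 11·N = [[1, 0], [33, 1]].

[[1, 0], [33, 1]]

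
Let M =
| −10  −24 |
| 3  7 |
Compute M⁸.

[[2296, 6120], [−765, −2039]]

tr M = −3 and det M = 2, so the characteristic polynomial is λ² − (−3)λ + (2) with roots −1 and −2.
Eigenvectors give P = [[−8, −3], [3, 1]] with P⁻¹ = [[1, 3], [−3, −8]], and M = P·diag(−1, −2)·P⁻¹.
Then M⁸ = P·diag(1, 256)·P⁻¹ = [[−8, −768], [3, 256]] · [[1, 3], [−3, −8]] = [[2296, 6120], [−765, −2039]].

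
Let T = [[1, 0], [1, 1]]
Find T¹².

T = I + N where N = [[0, 0], [1, 0]] is strictly lower-triangular, so N² = 0.
(I + N)¹² = I + 12·N = [[1, 0], [12, 1]].

[[1, 0], [12, 1]]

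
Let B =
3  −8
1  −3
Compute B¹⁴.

B² = I (check: tr B = 0 and det B = −1), so B¹⁴ = I since 14 is even.

[[1, 0], [0, 1]]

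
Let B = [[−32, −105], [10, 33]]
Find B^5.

tr B = 1 and det B = −6, so the characteristic polynomial is λ² − (1)λ + (−6) with roots 3 and −2.
Eigenvectors give P = [[3, −7], [−1, 2]] with P⁻¹ = [[−2, −7], [−1, −3]], and B = P·diag(3, −2)·P⁻¹.
Then B^5 = P·diag(243, −32)·P⁻¹ = [[729, 224], [−243, −64]] · [[−2, −7], [−1, −3]] = [[−1682, −5775], [550, 1893]].

[[−1682, −5775], [550, 1893]]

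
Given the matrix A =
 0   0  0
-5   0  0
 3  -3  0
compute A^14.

A is strictly triangular, hence nilpotent: A^3 = 0, so A^14 = 0.

[[0, 0, 0], [0, 0, 0], [0, 0, 0]]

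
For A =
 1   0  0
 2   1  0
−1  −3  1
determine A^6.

A = I + N where N = [[0, 0, 0], [2, 0, 0], [−1, −3, 0]] is strictly lower-triangular, so N^3 = 0.
(I + N)^6 = I + 6·N + 15·N^2 = [[1, 0, 0], [12, 1, 0], [−96, −18, 1]].

[[1, 0, 0], [12, 1, 0], [−96, −18, 1]]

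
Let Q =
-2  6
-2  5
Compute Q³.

[[-20, 42], [-14, 29]]

tr Q = 3 and det Q = 2, so the characteristic polynomial is λ² − (3)λ + (2) with roots 2 and 1.
Eigenvectors give P = [[3, -2], [2, -1]] with P⁻¹ = [[-1, 2], [-2, 3]], and Q = P·diag(2, 1)·P⁻¹.
Then Q³ = P·diag(8, 1)·P⁻¹ = [[24, -2], [16, -1]] · [[-1, 2], [-2, 3]] = [[-20, 42], [-14, 29]].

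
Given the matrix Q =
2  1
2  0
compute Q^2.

[[6, 2], [4, 2]]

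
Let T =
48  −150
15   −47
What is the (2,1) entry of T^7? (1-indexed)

6945

tr T = 1 and det T = −6, so the characteristic polynomial is λ² − (1)λ + (−6) with roots −2 and 3.
Eigenvectors give P = [[3, 10], [1, 3]] with P⁻¹ = [[−3, 10], [1, −3]], and T = P·diag(−2, 3)·P⁻¹.
Then T^7 = P·diag(−128, 2187)·P⁻¹ = [[−384, 21870], [−128, 6561]] · [[−3, 10], [1, −3]] = [[23022, −69450], [6945, −20963]].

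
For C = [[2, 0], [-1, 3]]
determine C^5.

[[32, 0], [-211, 243]]

tr C = 5 and det C = 6, so the characteristic polynomial is λ² − (5)λ + (6) with roots 3 and 2.
Eigenvectors give P = [[0, -1], [-1, -1]] with P⁻¹ = [[1, -1], [-1, 0]], and C = P·diag(3, 2)·P⁻¹.
Then C^5 = P·diag(243, 32)·P⁻¹ = [[0, -32], [-243, -32]] · [[1, -1], [-1, 0]] = [[32, 0], [-211, 243]].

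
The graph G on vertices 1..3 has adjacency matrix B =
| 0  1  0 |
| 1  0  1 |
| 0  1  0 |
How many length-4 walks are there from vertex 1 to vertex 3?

2

The number of length-4 walks from vertex 1 to vertex 3 is entry (1,3) of B^4, where B is the adjacency matrix.
B^2 = [[1, 0, 1], [0, 2, 0], [1, 0, 1]]
B^3 = [[0, 2, 0], [2, 0, 2], [0, 2, 0]]
B^4 = [[2, 0, 2], [0, 4, 0], [2, 0, 2]]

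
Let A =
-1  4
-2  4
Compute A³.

[[-17, 20], [-10, 8]]

A² = [[-7, 12], [-6, 8]]
A³ = [[-17, 20], [-10, 8]]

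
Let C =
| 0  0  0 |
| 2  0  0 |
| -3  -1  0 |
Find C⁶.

C is strictly triangular, hence nilpotent: C³ = 0, so C⁶ = 0.

[[0, 0, 0], [0, 0, 0], [0, 0, 0]]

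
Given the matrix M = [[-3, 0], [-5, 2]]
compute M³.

[[-27, 0], [-35, 8]]

tr M = -1 and det M = -6, so the characteristic polynomial is λ² − (-1)λ + (-6) with roots 2 and -3.
Eigenvectors give P = [[0, 1], [-1, 1]] with P⁻¹ = [[1, -1], [1, 0]], and M = P·diag(2, -3)·P⁻¹.
Then M³ = P·diag(8, -27)·P⁻¹ = [[0, -27], [-8, -27]] · [[1, -1], [1, 0]] = [[-27, 0], [-35, 8]].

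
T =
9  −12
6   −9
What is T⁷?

tr T = 0 and det T = −9, so the characteristic polynomial is λ² − (0)λ + (−9) with roots 3 and −3.
Eigenvectors give P = [[−2, 1], [−1, 1]] with P⁻¹ = [[−1, 1], [−1, 2]], and T = P·diag(3, −3)·P⁻¹.
Then T⁷ = P·diag(2187, −2187)·P⁻¹ = [[−4374, −2187], [−2187, −2187]] · [[−1, 1], [−1, 2]] = [[6561, −8748], [4374, −6561]].

[[6561, −8748], [4374, −6561]]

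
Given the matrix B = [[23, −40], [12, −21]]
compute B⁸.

tr B = 2 and det B = −3, so the characteristic polynomial is λ² − (2)λ + (−3) with roots −1 and 3.
Eigenvectors give P = [[5, 2], [3, 1]] with P⁻¹ = [[−1, 2], [3, −5]], and B = P·diag(−1, 3)·P⁻¹.
Then B⁸ = P·diag(1, 6561)·P⁻¹ = [[5, 13122], [3, 6561]] · [[−1, 2], [3, −5]] = [[39361, −65600], [19680, −32799]].

[[39361, −65600], [19680, −32799]]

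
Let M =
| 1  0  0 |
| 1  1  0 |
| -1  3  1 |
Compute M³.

M = I + N where N = [[0, 0, 0], [1, 0, 0], [-1, 3, 0]] is strictly lower-triangular, so N³ = 0.
(I + N)³ = I + 3·N + 3·N² = [[1, 0, 0], [3, 1, 0], [6, 9, 1]].

[[1, 0, 0], [3, 1, 0], [6, 9, 1]]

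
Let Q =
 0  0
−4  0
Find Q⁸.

Q is strictly triangular, hence nilpotent: Q² = 0, so Q⁸ = 0.

[[0, 0], [0, 0]]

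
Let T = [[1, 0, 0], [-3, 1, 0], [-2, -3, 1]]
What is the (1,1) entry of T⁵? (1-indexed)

T = I + N where N = [[0, 0, 0], [-3, 0, 0], [-2, -3, 0]] is strictly lower-triangular, so N³ = 0.
(I + N)⁵ = I + 5·N + 10·N² = [[1, 0, 0], [-15, 1, 0], [80, -15, 1]].

1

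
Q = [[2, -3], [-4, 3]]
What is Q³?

Q² = [[16, -15], [-20, 21]]
Q³ = [[92, -93], [-124, 123]]

[[92, -93], [-124, 123]]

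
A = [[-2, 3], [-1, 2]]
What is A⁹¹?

[[-2, 3], [-1, 2]]

A² = I (check: tr A = 0 and det A = -1), so A⁹¹ = A since 91 is odd.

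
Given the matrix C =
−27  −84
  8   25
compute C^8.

tr C = −2 and det C = −3, so the characteristic polynomial is λ² − (−2)λ + (−3) with roots −3 and 1.
Eigenvectors give P = [[7, −3], [−2, 1]] with P⁻¹ = [[1, 3], [2, 7]], and C = P·diag(−3, 1)·P⁻¹.
Then C^8 = P·diag(6561, 1)·P⁻¹ = [[45927, −3], [−13122, 1]] · [[1, 3], [2, 7]] = [[45921, 137760], [−13120, −39359]].

[[45921, 137760], [−13120, −39359]]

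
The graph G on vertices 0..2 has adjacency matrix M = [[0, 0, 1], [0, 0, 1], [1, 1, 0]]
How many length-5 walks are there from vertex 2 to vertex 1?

The number of length-5 walks from vertex 2 to vertex 1 is entry (2,1) of M⁵, where M is the adjacency matrix.
M² = [[1, 1, 0], [1, 1, 0], [0, 0, 2]]
M³ = [[0, 0, 2], [0, 0, 2], [2, 2, 0]]
M⁴ = [[2, 2, 0], [2, 2, 0], [0, 0, 4]]
M⁵ = [[0, 0, 4], [0, 0, 4], [4, 4, 0]]

4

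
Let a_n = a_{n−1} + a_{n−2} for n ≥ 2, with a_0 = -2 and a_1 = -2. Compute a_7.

-42

With companion matrix B = [[1, 1], [1, 0]], [a_n, a_{n−1}]ᵀ = B·[a_{n−1}, a_{n−2}]ᵀ, so [a_7, a_6]ᵀ = B^6·[a_1, a_0]ᵀ.
B^6 = [[13, 8], [8, 5]], giving [a_7, a_6]ᵀ = [[-42], [-26]].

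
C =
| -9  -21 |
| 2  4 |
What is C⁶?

[[4719, 13965], [-1330, -3926]]

tr C = -5 and det C = 6, so the characteristic polynomial is λ² − (-5)λ + (6) with roots -2 and -3.
Eigenvectors give P = [[-3, 7], [1, -2]] with P⁻¹ = [[2, 7], [1, 3]], and C = P·diag(-2, -3)·P⁻¹.
Then C⁶ = P·diag(64, 729)·P⁻¹ = [[-192, 5103], [64, -1458]] · [[2, 7], [1, 3]] = [[4719, 13965], [-1330, -3926]].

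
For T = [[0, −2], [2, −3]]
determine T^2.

[[−4, 6], [−6, 5]]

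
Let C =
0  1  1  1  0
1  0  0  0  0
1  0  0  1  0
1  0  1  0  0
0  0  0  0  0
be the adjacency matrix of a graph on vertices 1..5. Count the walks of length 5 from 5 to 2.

0

The number of length-5 walks from vertex 5 to vertex 2 is entry (5,2) of C⁵, where C is the adjacency matrix.
C² = [[3, 0, 1, 1, 0], [0, 1, 1, 1, 0], [1, 1, 2, 1, 0], [1, 1, 1, 2, 0], [0, 0, 0, 0, 0]]
C³ = [[2, 3, 4, 4, 0], [3, 0, 1, 1, 0], [4, 1, 2, 3, 0], [4, 1, 3, 2, 0], [0, 0, 0, 0, 0]]
C⁴ = [[11, 2, 6, 6, 0], [2, 3, 4, 4, 0], [6, 4, 7, 6, 0], [6, 4, 6, 7, 0], [0, 0, 0, 0, 0]]
C⁵ = [[14, 11, 17, 17, 0], [11, 2, 6, 6, 0], [17, 6, 12, 13, 0], [17, 6, 13, 12, 0], [0, 0, 0, 0, 0]]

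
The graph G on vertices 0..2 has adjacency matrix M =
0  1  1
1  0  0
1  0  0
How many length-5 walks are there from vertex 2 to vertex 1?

The number of length-5 walks from vertex 2 to vertex 1 is entry (2,1) of M^5, where M is the adjacency matrix.
M^2 = [[2, 0, 0], [0, 1, 1], [0, 1, 1]]
M^3 = [[0, 2, 2], [2, 0, 0], [2, 0, 0]]
M^4 = [[4, 0, 0], [0, 2, 2], [0, 2, 2]]
M^5 = [[0, 4, 4], [4, 0, 0], [4, 0, 0]]

0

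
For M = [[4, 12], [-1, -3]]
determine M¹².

M² = M (a projection; rank 1, trace 1), so M¹² = M.

[[4, 12], [-1, -3]]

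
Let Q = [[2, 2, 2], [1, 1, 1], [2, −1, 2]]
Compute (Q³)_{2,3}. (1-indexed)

Q² = [[10, 4, 10], [5, 2, 5], [7, 1, 7]]
Q³ = [[44, 14, 44], [22, 7, 22], [29, 8, 29]]

22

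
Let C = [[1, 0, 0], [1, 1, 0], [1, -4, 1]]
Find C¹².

[[1, 0, 0], [12, 1, 0], [-252, -48, 1]]

C = I + N where N = [[0, 0, 0], [1, 0, 0], [1, -4, 0]] is strictly lower-triangular, so N³ = 0.
(I + N)¹² = I + 12·N + 66·N² = [[1, 0, 0], [12, 1, 0], [-252, -48, 1]].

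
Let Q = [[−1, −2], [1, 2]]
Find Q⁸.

[[−1, −2], [1, 2]]

Q² = Q (a projection; rank 1, trace 1), so Q⁸ = Q.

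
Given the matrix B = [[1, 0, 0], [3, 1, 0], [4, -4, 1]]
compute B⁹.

B = I + N where N = [[0, 0, 0], [3, 0, 0], [4, -4, 0]] is strictly lower-triangular, so N³ = 0.
(I + N)⁹ = I + 9·N + 36·N² = [[1, 0, 0], [27, 1, 0], [-396, -36, 1]].

[[1, 0, 0], [27, 1, 0], [-396, -36, 1]]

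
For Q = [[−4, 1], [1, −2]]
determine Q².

[[17, −6], [−6, 5]]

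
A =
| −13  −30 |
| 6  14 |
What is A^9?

tr A = 1 and det A = −2, so the characteristic polynomial is λ² − (1)λ + (−2) with roots −1 and 2.
Eigenvectors give P = [[5, −2], [−2, 1]] with P⁻¹ = [[1, 2], [2, 5]], and A = P·diag(−1, 2)·P⁻¹.
Then A^9 = P·diag(−1, 512)·P⁻¹ = [[−5, −1024], [2, 512]] · [[1, 2], [2, 5]] = [[−2053, −5130], [1026, 2564]].

[[−2053, −5130], [1026, 2564]]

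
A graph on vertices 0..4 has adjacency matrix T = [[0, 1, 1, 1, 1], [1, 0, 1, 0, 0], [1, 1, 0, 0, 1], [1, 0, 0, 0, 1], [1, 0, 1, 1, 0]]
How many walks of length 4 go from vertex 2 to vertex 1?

The number of length-4 walks from vertex 2 to vertex 1 is entry (2,1) of T⁴, where T is the adjacency matrix.
T² = [[4, 1, 2, 1, 2], [1, 2, 1, 1, 2], [2, 1, 3, 2, 1], [1, 1, 2, 2, 1], [2, 2, 1, 1, 3]]
T³ = [[6, 6, 7, 6, 7], [6, 2, 5, 3, 3], [7, 5, 4, 3, 7], [6, 3, 3, 2, 5], [7, 3, 7, 5, 4]]
T⁴ = [[26, 13, 19, 13, 19], [13, 11, 11, 9, 14], [19, 11, 19, 14, 14], [13, 9, 14, 11, 11], [19, 14, 14, 11, 19]]

11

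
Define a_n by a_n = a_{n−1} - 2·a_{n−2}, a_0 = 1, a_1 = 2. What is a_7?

4

With companion matrix Q = [[1, -2], [1, 0]], [a_n, a_{n−1}]ᵀ = Q·[a_{n−1}, a_{n−2}]ᵀ, so [a_7, a_6]ᵀ = Q⁶·[a_1, a_0]ᵀ.
Q⁶ = [[7, -10], [5, 2]], giving [a_7, a_6]ᵀ = [[4], [12]].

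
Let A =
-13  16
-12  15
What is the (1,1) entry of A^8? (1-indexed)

tr A = 2 and det A = -3, so the characteristic polynomial is λ² − (2)λ + (-3) with roots 3 and -1.
Eigenvectors give P = [[1, 4], [1, 3]] with P⁻¹ = [[-3, 4], [1, -1]], and A = P·diag(3, -1)·P⁻¹.
Then A^8 = P·diag(6561, 1)·P⁻¹ = [[6561, 4], [6561, 3]] · [[-3, 4], [1, -1]] = [[-19679, 26240], [-19680, 26241]].

-19679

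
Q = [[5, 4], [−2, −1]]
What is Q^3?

tr Q = 4 and det Q = 3, so the characteristic polynomial is λ² − (4)λ + (3) with roots 1 and 3.
Eigenvectors give P = [[−1, 2], [1, −1]] with P⁻¹ = [[1, 2], [1, 1]], and Q = P·diag(1, 3)·P⁻¹.
Then Q^3 = P·diag(1, 27)·P⁻¹ = [[−1, 54], [1, −27]] · [[1, 2], [1, 1]] = [[53, 52], [−26, −25]].

[[53, 52], [−26, −25]]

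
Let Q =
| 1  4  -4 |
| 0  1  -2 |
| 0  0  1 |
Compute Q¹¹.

Q = I + N where N = [[0, 4, -4], [0, 0, -2], [0, 0, 0]] is strictly upper-triangular, so N³ = 0.
(I + N)¹¹ = I + 11·N + 55·N² = [[1, 44, -484], [0, 1, -22], [0, 0, 1]].

[[1, 44, -484], [0, 1, -22], [0, 0, 1]]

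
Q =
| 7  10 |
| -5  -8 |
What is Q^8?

[[-6049, -12610], [6305, 12866]]

tr Q = -1 and det Q = -6, so the characteristic polynomial is λ² − (-1)λ + (-6) with roots 2 and -3.
Eigenvectors give P = [[-2, -1], [1, 1]] with P⁻¹ = [[-1, -1], [1, 2]], and Q = P·diag(2, -3)·P⁻¹.
Then Q^8 = P·diag(256, 6561)·P⁻¹ = [[-512, -6561], [256, 6561]] · [[-1, -1], [1, 2]] = [[-6049, -12610], [6305, 12866]].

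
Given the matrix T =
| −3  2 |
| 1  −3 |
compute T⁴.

[[193, −264], [−132, 193]]

T² = [[11, −12], [−6, 11]]
T³ = [[−45, 58], [29, −45]]
T⁴ = [[193, −264], [−132, 193]]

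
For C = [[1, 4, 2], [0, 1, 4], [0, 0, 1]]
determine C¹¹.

C = I + N where N = [[0, 4, 2], [0, 0, 4], [0, 0, 0]] is strictly upper-triangular, so N³ = 0.
(I + N)¹¹ = I + 11·N + 55·N² = [[1, 44, 902], [0, 1, 44], [0, 0, 1]].

[[1, 44, 902], [0, 1, 44], [0, 0, 1]]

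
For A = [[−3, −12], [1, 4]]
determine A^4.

A² = A (a projection; rank 1, trace 1), so A^4 = A.

[[−3, −12], [1, 4]]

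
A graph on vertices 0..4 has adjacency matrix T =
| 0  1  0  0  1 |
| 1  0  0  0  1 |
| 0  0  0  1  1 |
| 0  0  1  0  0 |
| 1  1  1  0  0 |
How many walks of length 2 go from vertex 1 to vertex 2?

The number of length-2 walks from vertex 1 to vertex 2 is entry (1,2) of T², where T is the adjacency matrix.
T² = [[2, 1, 1, 0, 1], [1, 2, 1, 0, 1], [1, 1, 2, 0, 0], [0, 0, 0, 1, 1], [1, 1, 0, 1, 3]]

1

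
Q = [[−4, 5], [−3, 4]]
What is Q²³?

Q² = I (check: tr Q = 0 and det Q = −1), so Q²³ = Q since 23 is odd.

[[−4, 5], [−3, 4]]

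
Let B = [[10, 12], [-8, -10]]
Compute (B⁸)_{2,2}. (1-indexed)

tr B = 0 and det B = -4, so the characteristic polynomial is λ² − (0)λ + (-4) with roots -2 and 2.
Eigenvectors give P = [[-1, 3], [1, -2]] with P⁻¹ = [[2, 3], [1, 1]], and B = P·diag(-2, 2)·P⁻¹.
Then B⁸ = P·diag(256, 256)·P⁻¹ = [[-256, 768], [256, -512]] · [[2, 3], [1, 1]] = [[256, 0], [0, 256]].

256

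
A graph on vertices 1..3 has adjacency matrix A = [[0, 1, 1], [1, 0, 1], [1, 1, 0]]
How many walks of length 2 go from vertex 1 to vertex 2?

The number of length-2 walks from vertex 1 to vertex 2 is entry (1,2) of A², where A is the adjacency matrix.
A² = [[2, 1, 1], [1, 2, 1], [1, 1, 2]]

1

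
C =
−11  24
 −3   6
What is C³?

tr C = −5 and det C = 6, so the characteristic polynomial is λ² − (−5)λ + (6) with roots −3 and −2.
Eigenvectors give P = [[3, 8], [1, 3]] with P⁻¹ = [[3, −8], [−1, 3]], and C = P·diag(−3, −2)·P⁻¹.
Then C³ = P·diag(−27, −8)·P⁻¹ = [[−81, −64], [−27, −24]] · [[3, −8], [−1, 3]] = [[−179, 456], [−57, 144]].

[[−179, 456], [−57, 144]]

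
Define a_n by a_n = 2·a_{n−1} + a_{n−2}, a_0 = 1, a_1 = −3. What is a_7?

With companion matrix C = [[2, 1], [1, 0]], [a_n, a_{n−1}]ᵀ = C·[a_{n−1}, a_{n−2}]ᵀ, so [a_7, a_6]ᵀ = C⁶·[a_1, a_0]ᵀ.
C⁶ = [[169, 70], [70, 29]], giving [a_7, a_6]ᵀ = [[−437], [−181]].

−437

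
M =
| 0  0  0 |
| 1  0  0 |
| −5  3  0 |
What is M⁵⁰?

[[0, 0, 0], [0, 0, 0], [0, 0, 0]]

M is strictly triangular, hence nilpotent: M³ = 0, so M⁵⁰ = 0.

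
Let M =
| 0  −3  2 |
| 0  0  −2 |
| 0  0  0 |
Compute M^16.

[[0, 0, 0], [0, 0, 0], [0, 0, 0]]

M is strictly triangular, hence nilpotent: M^3 = 0, so M^16 = 0.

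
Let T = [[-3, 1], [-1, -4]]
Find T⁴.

[[15, -161], [161, 176]]

T² = [[8, -7], [7, 15]]
T³ = [[-17, 36], [-36, -53]]
T⁴ = [[15, -161], [161, 176]]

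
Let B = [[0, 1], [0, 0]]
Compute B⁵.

[[0, 0], [0, 0]]

B is strictly triangular, hence nilpotent: B² = 0, so B⁵ = 0.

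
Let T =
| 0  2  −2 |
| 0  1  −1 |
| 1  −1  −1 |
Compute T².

[[−2, 4, 0], [−1, 2, 0], [−1, 2, 0]]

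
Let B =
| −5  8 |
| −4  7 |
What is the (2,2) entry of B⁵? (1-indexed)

tr B = 2 and det B = −3, so the characteristic polynomial is λ² − (2)λ + (−3) with roots −1 and 3.
Eigenvectors give P = [[2, 1], [1, 1]] with P⁻¹ = [[1, −1], [−1, 2]], and B = P·diag(−1, 3)·P⁻¹.
Then B⁵ = P·diag(−1, 243)·P⁻¹ = [[−2, 243], [−1, 243]] · [[1, −1], [−1, 2]] = [[−245, 488], [−244, 487]].

487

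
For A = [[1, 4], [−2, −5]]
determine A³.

tr A = −4 and det A = 3, so the characteristic polynomial is λ² − (−4)λ + (3) with roots −1 and −3.
Eigenvectors give P = [[−2, −1], [1, 1]] with P⁻¹ = [[−1, −1], [1, 2]], and A = P·diag(−1, −3)·P⁻¹.
Then A³ = P·diag(−1, −27)·P⁻¹ = [[2, 27], [−1, −27]] · [[−1, −1], [1, 2]] = [[25, 52], [−26, −53]].

[[25, 52], [−26, −53]]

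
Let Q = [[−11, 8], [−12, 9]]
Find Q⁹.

[[−59051, 39368], [−59052, 39369]]

tr Q = −2 and det Q = −3, so the characteristic polynomial is λ² − (−2)λ + (−3) with roots 1 and −3.
Eigenvectors give P = [[−2, −1], [−3, −1]] with P⁻¹ = [[1, −1], [−3, 2]], and Q = P·diag(1, −3)·P⁻¹.
Then Q⁹ = P·diag(1, −19683)·P⁻¹ = [[−2, 19683], [−3, 19683]] · [[1, −1], [−3, 2]] = [[−59051, 39368], [−59052, 39369]].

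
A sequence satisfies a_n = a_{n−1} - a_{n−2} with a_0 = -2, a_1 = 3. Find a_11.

With companion matrix C = [[1, -1], [1, 0]], [a_n, a_{n−1}]ᵀ = C·[a_{n−1}, a_{n−2}]ᵀ, so [a_11, a_10]ᵀ = C¹⁰·[a_1, a_0]ᵀ.
C¹⁰ = [[-1, 1], [-1, 0]], giving [a_11, a_10]ᵀ = [[-5], [-3]].

-5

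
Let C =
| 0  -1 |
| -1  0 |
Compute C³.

C² = I (check: tr C = 0 and det C = -1), so C³ = C since 3 is odd.

[[0, -1], [-1, 0]]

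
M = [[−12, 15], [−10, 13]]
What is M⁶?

tr M = 1 and det M = −6, so the characteristic polynomial is λ² − (1)λ + (−6) with roots −2 and 3.
Eigenvectors give P = [[−3, 1], [−2, 1]] with P⁻¹ = [[−1, 1], [−2, 3]], and M = P·diag(−2, 3)·P⁻¹.
Then M⁶ = P·diag(64, 729)·P⁻¹ = [[−192, 729], [−128, 729]] · [[−1, 1], [−2, 3]] = [[−1266, 1995], [−1330, 2059]].

[[−1266, 1995], [−1330, 2059]]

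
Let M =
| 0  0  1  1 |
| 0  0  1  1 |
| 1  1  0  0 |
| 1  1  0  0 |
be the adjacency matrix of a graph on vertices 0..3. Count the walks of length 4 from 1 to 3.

The number of length-4 walks from vertex 1 to vertex 3 is entry (1,3) of M^4, where M is the adjacency matrix.
M^2 = [[2, 2, 0, 0], [2, 2, 0, 0], [0, 0, 2, 2], [0, 0, 2, 2]]
M^3 = [[0, 0, 4, 4], [0, 0, 4, 4], [4, 4, 0, 0], [4, 4, 0, 0]]
M^4 = [[8, 8, 0, 0], [8, 8, 0, 0], [0, 0, 8, 8], [0, 0, 8, 8]]

0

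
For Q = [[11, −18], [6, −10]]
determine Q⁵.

[[131, −198], [66, −100]]

tr Q = 1 and det Q = −2, so the characteristic polynomial is λ² − (1)λ + (−2) with roots −1 and 2.
Eigenvectors give P = [[−3, 2], [−2, 1]] with P⁻¹ = [[1, −2], [2, −3]], and Q = P·diag(−1, 2)·P⁻¹.
Then Q⁵ = P·diag(−1, 32)·P⁻¹ = [[3, 64], [2, 32]] · [[1, −2], [2, −3]] = [[131, −198], [66, −100]].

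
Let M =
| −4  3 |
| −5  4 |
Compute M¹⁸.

[[1, 0], [0, 1]]

M² = I (check: tr M = 0 and det M = −1), so M¹⁸ = I since 18 is even.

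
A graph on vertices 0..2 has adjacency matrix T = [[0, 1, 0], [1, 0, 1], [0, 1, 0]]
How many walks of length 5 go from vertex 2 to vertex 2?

The number of length-5 walks from vertex 2 to vertex 2 is entry (2,2) of T⁵, where T is the adjacency matrix.
T² = [[1, 0, 1], [0, 2, 0], [1, 0, 1]]
T³ = [[0, 2, 0], [2, 0, 2], [0, 2, 0]]
T⁴ = [[2, 0, 2], [0, 4, 0], [2, 0, 2]]
T⁵ = [[0, 4, 0], [4, 0, 4], [0, 4, 0]]

0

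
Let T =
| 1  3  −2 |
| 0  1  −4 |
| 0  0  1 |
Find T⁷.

[[1, 21, −266], [0, 1, −28], [0, 0, 1]]

T = I + N where N = [[0, 3, −2], [0, 0, −4], [0, 0, 0]] is strictly upper-triangular, so N³ = 0.
(I + N)⁷ = I + 7·N + 21·N² = [[1, 21, −266], [0, 1, −28], [0, 0, 1]].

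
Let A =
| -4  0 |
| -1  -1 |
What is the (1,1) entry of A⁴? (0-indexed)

A² = [[16, 0], [5, 1]]
A³ = [[-64, 0], [-21, -1]]
A⁴ = [[256, 0], [85, 1]]

1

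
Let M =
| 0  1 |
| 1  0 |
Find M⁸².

M² = I (check: tr M = 0 and det M = −1), so M⁸² = I since 82 is even.

[[1, 0], [0, 1]]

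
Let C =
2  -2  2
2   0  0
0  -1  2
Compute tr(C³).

-20

C² = [[0, -6, 8], [4, -4, 4], [-2, -2, 4]]
C³ = [[-12, -8, 16], [0, -12, 16], [-8, 0, 4]]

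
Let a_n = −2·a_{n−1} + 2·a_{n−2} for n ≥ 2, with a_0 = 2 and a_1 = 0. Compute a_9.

With companion matrix T = [[−2, 2], [1, 0]], [a_n, a_{n−1}]ᵀ = T·[a_{n−1}, a_{n−2}]ᵀ, so [a_9, a_8]ᵀ = T⁸·[a_1, a_0]ᵀ.
T⁸ = [[2448, −1792], [−896, 656]], giving [a_9, a_8]ᵀ = [[−3584], [1312]].

−3584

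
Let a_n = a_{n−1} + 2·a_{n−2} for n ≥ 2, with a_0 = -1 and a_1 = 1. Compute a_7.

1

With companion matrix T = [[1, 2], [1, 0]], [a_n, a_{n−1}]ᵀ = T·[a_{n−1}, a_{n−2}]ᵀ, so [a_7, a_6]ᵀ = T⁶·[a_1, a_0]ᵀ.
T⁶ = [[43, 42], [21, 22]], giving [a_7, a_6]ᵀ = [[1], [-1]].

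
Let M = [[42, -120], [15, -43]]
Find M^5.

tr M = -1 and det M = -6, so the characteristic polynomial is λ² − (-1)λ + (-6) with roots -3 and 2.
Eigenvectors give P = [[-8, -3], [-3, -1]] with P⁻¹ = [[1, -3], [-3, 8]], and M = P·diag(-3, 2)·P⁻¹.
Then M^5 = P·diag(-243, 32)·P⁻¹ = [[1944, -96], [729, -32]] · [[1, -3], [-3, 8]] = [[2232, -6600], [825, -2443]].

[[2232, -6600], [825, -2443]]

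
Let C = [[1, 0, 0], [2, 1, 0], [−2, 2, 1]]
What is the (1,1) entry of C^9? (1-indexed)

C = I + N where N = [[0, 0, 0], [2, 0, 0], [−2, 2, 0]] is strictly lower-triangular, so N^3 = 0.
(I + N)^9 = I + 9·N + 36·N^2 = [[1, 0, 0], [18, 1, 0], [126, 18, 1]].

1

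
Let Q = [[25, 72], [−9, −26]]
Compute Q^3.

[[73, 216], [−27, −80]]

tr Q = −1 and det Q = −2, so the characteristic polynomial is λ² − (−1)λ + (−2) with roots −2 and 1.
Eigenvectors give P = [[−8, −3], [3, 1]] with P⁻¹ = [[1, 3], [−3, −8]], and Q = P·diag(−2, 1)·P⁻¹.
Then Q^3 = P·diag(−8, 1)·P⁻¹ = [[64, −3], [−24, 1]] · [[1, 3], [−3, −8]] = [[73, 216], [−27, −80]].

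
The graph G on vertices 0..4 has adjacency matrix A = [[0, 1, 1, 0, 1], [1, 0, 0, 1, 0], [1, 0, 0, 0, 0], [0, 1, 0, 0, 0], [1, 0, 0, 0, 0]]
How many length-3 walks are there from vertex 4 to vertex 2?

0

The number of length-3 walks from vertex 4 to vertex 2 is entry (4,2) of A^3, where A is the adjacency matrix.
A^2 = [[3, 0, 0, 1, 0], [0, 2, 1, 0, 1], [0, 1, 1, 0, 1], [1, 0, 0, 1, 0], [0, 1, 1, 0, 1]]
A^3 = [[0, 4, 3, 0, 3], [4, 0, 0, 2, 0], [3, 0, 0, 1, 0], [0, 2, 1, 0, 1], [3, 0, 0, 1, 0]]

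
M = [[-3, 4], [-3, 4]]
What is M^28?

M² = M (a projection; rank 1, trace 1), so M^28 = M.

[[-3, 4], [-3, 4]]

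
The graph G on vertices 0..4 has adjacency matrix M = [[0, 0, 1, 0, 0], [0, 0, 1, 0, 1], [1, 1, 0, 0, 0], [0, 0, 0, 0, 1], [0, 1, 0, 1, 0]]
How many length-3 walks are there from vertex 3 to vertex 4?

The number of length-3 walks from vertex 3 to vertex 4 is entry (3,4) of M³, where M is the adjacency matrix.
M² = [[1, 1, 0, 0, 0], [1, 2, 0, 1, 0], [0, 0, 2, 0, 1], [0, 1, 0, 1, 0], [0, 0, 1, 0, 2]]
M³ = [[0, 0, 2, 0, 1], [0, 0, 3, 0, 3], [2, 3, 0, 1, 0], [0, 0, 1, 0, 2], [1, 3, 0, 2, 0]]

2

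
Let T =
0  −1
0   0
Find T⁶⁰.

[[0, 0], [0, 0]]

T is strictly triangular, hence nilpotent: T² = 0, so T⁶⁰ = 0.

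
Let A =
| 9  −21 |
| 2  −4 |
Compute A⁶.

tr A = 5 and det A = 6, so the characteristic polynomial is λ² − (5)λ + (6) with roots 2 and 3.
Eigenvectors give P = [[3, 7], [1, 2]] with P⁻¹ = [[−2, 7], [1, −3]], and A = P·diag(2, 3)·P⁻¹.
Then A⁶ = P·diag(64, 729)·P⁻¹ = [[192, 5103], [64, 1458]] · [[−2, 7], [1, −3]] = [[4719, −13965], [1330, −3926]].

[[4719, −13965], [1330, −3926]]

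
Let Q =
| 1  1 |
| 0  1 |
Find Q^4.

[[1, 4], [0, 1]]

Q^2 = [[1, 2], [0, 1]]
Q^3 = [[1, 3], [0, 1]]
Q^4 = [[1, 4], [0, 1]]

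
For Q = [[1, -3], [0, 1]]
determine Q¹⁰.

Q = I + N where N = [[0, -3], [0, 0]] is strictly upper-triangular, so N² = 0.
(I + N)¹⁰ = I + 10·N = [[1, -30], [0, 1]].

[[1, -30], [0, 1]]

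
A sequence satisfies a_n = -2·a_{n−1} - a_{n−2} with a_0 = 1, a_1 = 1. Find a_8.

-15

With companion matrix C = [[-2, -1], [1, 0]], [a_n, a_{n−1}]ᵀ = C·[a_{n−1}, a_{n−2}]ᵀ, so [a_8, a_7]ᵀ = C^7·[a_1, a_0]ᵀ.
C^7 = [[-8, -7], [7, 6]], giving [a_8, a_7]ᵀ = [[-15], [13]].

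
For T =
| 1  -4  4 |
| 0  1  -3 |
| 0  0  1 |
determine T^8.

[[1, -32, 368], [0, 1, -24], [0, 0, 1]]

T = I + N where N = [[0, -4, 4], [0, 0, -3], [0, 0, 0]] is strictly upper-triangular, so N^3 = 0.
(I + N)^8 = I + 8·N + 28·N^2 = [[1, -32, 368], [0, 1, -24], [0, 0, 1]].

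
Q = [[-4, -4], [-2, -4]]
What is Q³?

Q² = [[24, 32], [16, 24]]
Q³ = [[-160, -224], [-112, -160]]

[[-160, -224], [-112, -160]]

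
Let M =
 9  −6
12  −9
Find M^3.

tr M = 0 and det M = −9, so the characteristic polynomial is λ² − (0)λ + (−9) with roots 3 and −3.
Eigenvectors give P = [[1, 1], [1, 2]] with P⁻¹ = [[2, −1], [−1, 1]], and M = P·diag(3, −3)·P⁻¹.
Then M^3 = P·diag(27, −27)·P⁻¹ = [[27, −27], [27, −54]] · [[2, −1], [−1, 1]] = [[81, −54], [108, −81]].

[[81, −54], [108, −81]]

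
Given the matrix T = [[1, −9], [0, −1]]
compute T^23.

T² = I (check: tr T = 0 and det T = −1), so T^23 = T since 23 is odd.

[[1, −9], [0, −1]]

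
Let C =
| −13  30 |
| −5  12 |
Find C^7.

[[−6817, 13890], [−2315, 4758]]

tr C = −1 and det C = −6, so the characteristic polynomial is λ² − (−1)λ + (−6) with roots 2 and −3.
Eigenvectors give P = [[2, 3], [1, 1]] with P⁻¹ = [[−1, 3], [1, −2]], and C = P·diag(2, −3)·P⁻¹.
Then C^7 = P·diag(128, −2187)·P⁻¹ = [[256, −6561], [128, −2187]] · [[−1, 3], [1, −2]] = [[−6817, 13890], [−2315, 4758]].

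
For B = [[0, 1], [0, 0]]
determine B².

[[0, 0], [0, 0]]

B is strictly triangular, hence nilpotent: B² = 0, so B² = 0.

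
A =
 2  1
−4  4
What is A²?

[[0, 6], [−24, 12]]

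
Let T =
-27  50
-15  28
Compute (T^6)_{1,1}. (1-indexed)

tr T = 1 and det T = -6, so the characteristic polynomial is λ² − (1)λ + (-6) with roots 3 and -2.
Eigenvectors give P = [[-5, 2], [-3, 1]] with P⁻¹ = [[1, -2], [3, -5]], and T = P·diag(3, -2)·P⁻¹.
Then T^6 = P·diag(729, 64)·P⁻¹ = [[-3645, 128], [-2187, 64]] · [[1, -2], [3, -5]] = [[-3261, 6650], [-1995, 4054]].

-3261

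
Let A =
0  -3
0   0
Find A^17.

A is strictly triangular, hence nilpotent: A^2 = 0, so A^17 = 0.

[[0, 0], [0, 0]]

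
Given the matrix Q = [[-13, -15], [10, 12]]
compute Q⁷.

tr Q = -1 and det Q = -6, so the characteristic polynomial is λ² − (-1)λ + (-6) with roots 2 and -3.
Eigenvectors give P = [[-1, 3], [1, -2]] with P⁻¹ = [[2, 3], [1, 1]], and Q = P·diag(2, -3)·P⁻¹.
Then Q⁷ = P·diag(128, -2187)·P⁻¹ = [[-128, -6561], [128, 4374]] · [[2, 3], [1, 1]] = [[-6817, -6945], [4630, 4758]].

[[-6817, -6945], [4630, 4758]]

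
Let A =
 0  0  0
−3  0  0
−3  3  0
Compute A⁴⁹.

[[0, 0, 0], [0, 0, 0], [0, 0, 0]]

A is strictly triangular, hence nilpotent: A³ = 0, so A⁴⁹ = 0.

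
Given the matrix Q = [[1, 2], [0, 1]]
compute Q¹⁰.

Q = I + N where N = [[0, 2], [0, 0]] is strictly upper-triangular, so N² = 0.
(I + N)¹⁰ = I + 10·N = [[1, 20], [0, 1]].

[[1, 20], [0, 1]]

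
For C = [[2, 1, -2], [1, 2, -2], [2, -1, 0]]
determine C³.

[[-4, 19, -14], [-5, 20, -14], [2, 5, -6]]

C² = [[1, 6, -6], [0, 7, -6], [3, 0, -2]]
C³ = [[-4, 19, -14], [-5, 20, -14], [2, 5, -6]]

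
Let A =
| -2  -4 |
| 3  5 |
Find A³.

[[-20, -28], [21, 29]]

tr A = 3 and det A = 2, so the characteristic polynomial is λ² − (3)λ + (2) with roots 1 and 2.
Eigenvectors give P = [[4, -1], [-3, 1]] with P⁻¹ = [[1, 1], [3, 4]], and A = P·diag(1, 2)·P⁻¹.
Then A³ = P·diag(1, 8)·P⁻¹ = [[4, -8], [-3, 8]] · [[1, 1], [3, 4]] = [[-20, -28], [21, 29]].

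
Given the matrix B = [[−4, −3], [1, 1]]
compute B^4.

[[142, 99], [−33, −23]]

B^2 = [[13, 9], [−3, −2]]
B^3 = [[−43, −30], [10, 7]]
B^4 = [[142, 99], [−33, −23]]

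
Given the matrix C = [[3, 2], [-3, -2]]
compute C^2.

C² = C (a projection; rank 1, trace 1), so C^2 = C.

[[3, 2], [-3, -2]]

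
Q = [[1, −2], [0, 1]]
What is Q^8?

Q = I + N where N = [[0, −2], [0, 0]] is strictly upper-triangular, so N^2 = 0.
(I + N)^8 = I + 8·N = [[1, −16], [0, 1]].

[[1, −16], [0, 1]]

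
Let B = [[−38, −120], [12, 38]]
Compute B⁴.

tr B = 0 and det B = −4, so the characteristic polynomial is λ² − (0)λ + (−4) with roots 2 and −2.
Eigenvectors give P = [[−3, 10], [1, −3]] with P⁻¹ = [[3, 10], [1, 3]], and B = P·diag(2, −2)·P⁻¹.
Then B⁴ = P·diag(16, 16)·P⁻¹ = [[−48, 160], [16, −48]] · [[3, 10], [1, 3]] = [[16, 0], [0, 16]].

[[16, 0], [0, 16]]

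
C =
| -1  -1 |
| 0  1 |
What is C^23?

[[-1, -1], [0, 1]]

C² = I (check: tr C = 0 and det C = -1), so C^23 = C since 23 is odd.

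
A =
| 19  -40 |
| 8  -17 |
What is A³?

[[139, -280], [56, -113]]

tr A = 2 and det A = -3, so the characteristic polynomial is λ² − (2)λ + (-3) with roots -1 and 3.
Eigenvectors give P = [[2, 5], [1, 2]] with P⁻¹ = [[-2, 5], [1, -2]], and A = P·diag(-1, 3)·P⁻¹.
Then A³ = P·diag(-1, 27)·P⁻¹ = [[-2, 135], [-1, 54]] · [[-2, 5], [1, -2]] = [[139, -280], [56, -113]].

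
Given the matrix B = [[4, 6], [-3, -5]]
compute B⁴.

tr B = -1 and det B = -2, so the characteristic polynomial is λ² − (-1)λ + (-2) with roots 1 and -2.
Eigenvectors give P = [[-2, -1], [1, 1]] with P⁻¹ = [[-1, -1], [1, 2]], and B = P·diag(1, -2)·P⁻¹.
Then B⁴ = P·diag(1, 16)·P⁻¹ = [[-2, -16], [1, 16]] · [[-1, -1], [1, 2]] = [[-14, -30], [15, 31]].

[[-14, -30], [15, 31]]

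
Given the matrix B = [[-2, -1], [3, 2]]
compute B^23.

B² = I (check: tr B = 0 and det B = -1), so B^23 = B since 23 is odd.

[[-2, -1], [3, 2]]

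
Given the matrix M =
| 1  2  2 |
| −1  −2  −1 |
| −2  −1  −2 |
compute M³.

[[7, 2, 2], [−4, −2, −1], [1, 5, 4]]

M² = [[−5, −4, −4], [3, 3, 2], [3, 0, 1]]
M³ = [[7, 2, 2], [−4, −2, −1], [1, 5, 4]]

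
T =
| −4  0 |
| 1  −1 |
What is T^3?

T^2 = [[16, 0], [−5, 1]]
T^3 = [[−64, 0], [21, −1]]

[[−64, 0], [21, −1]]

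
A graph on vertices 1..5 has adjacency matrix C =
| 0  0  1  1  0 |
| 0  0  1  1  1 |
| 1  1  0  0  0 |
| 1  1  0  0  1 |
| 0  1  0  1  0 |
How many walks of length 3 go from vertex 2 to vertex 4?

6

The number of length-3 walks from vertex 2 to vertex 4 is entry (2,4) of C³, where C is the adjacency matrix.
C² = [[2, 2, 0, 0, 1], [2, 3, 0, 1, 1], [0, 0, 2, 2, 1], [0, 1, 2, 3, 1], [1, 1, 1, 1, 2]]
C³ = [[0, 1, 4, 5, 2], [1, 2, 5, 6, 4], [4, 5, 0, 1, 2], [5, 6, 1, 2, 4], [2, 4, 2, 4, 2]]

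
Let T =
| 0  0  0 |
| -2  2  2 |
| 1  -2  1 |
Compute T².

[[0, 0, 0], [-2, 0, 6], [5, -6, -3]]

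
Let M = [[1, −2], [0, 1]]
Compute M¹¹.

M = I + N where N = [[0, −2], [0, 0]] is strictly upper-triangular, so N² = 0.
(I + N)¹¹ = I + 11·N = [[1, −22], [0, 1]].

[[1, −22], [0, 1]]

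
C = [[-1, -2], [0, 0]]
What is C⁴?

[[1, 2], [0, 0]]

C² = [[1, 2], [0, 0]]
C³ = [[-1, -2], [0, 0]]
C⁴ = [[1, 2], [0, 0]]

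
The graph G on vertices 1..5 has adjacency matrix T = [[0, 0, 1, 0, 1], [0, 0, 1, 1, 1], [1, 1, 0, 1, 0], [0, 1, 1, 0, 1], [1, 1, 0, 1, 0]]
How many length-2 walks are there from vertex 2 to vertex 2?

3

The number of length-2 walks from vertex 2 to vertex 2 is entry (2,2) of T^2, where T is the adjacency matrix.
T^2 = [[2, 2, 0, 2, 0], [2, 3, 1, 2, 1], [0, 1, 3, 1, 3], [2, 2, 1, 3, 1], [0, 1, 3, 1, 3]]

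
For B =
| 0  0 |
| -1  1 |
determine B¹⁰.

B² = B (a projection; rank 1, trace 1), so B¹⁰ = B.

[[0, 0], [-1, 1]]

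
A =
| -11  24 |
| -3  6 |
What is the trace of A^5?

-275

tr A = -5 and det A = 6, so the characteristic polynomial is λ² − (-5)λ + (6) with roots -3 and -2.
Eigenvectors give P = [[3, -8], [1, -3]] with P⁻¹ = [[3, -8], [1, -3]], and A = P·diag(-3, -2)·P⁻¹.
Then A^5 = P·diag(-243, -32)·P⁻¹ = [[-729, 256], [-243, 96]] · [[3, -8], [1, -3]] = [[-1931, 5064], [-633, 1656]].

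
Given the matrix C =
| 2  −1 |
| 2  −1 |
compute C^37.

C² = C (a projection; rank 1, trace 1), so C^37 = C.

[[2, −1], [2, −1]]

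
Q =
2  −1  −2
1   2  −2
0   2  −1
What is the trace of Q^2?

−1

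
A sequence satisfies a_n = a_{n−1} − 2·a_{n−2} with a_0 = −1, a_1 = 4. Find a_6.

18

With companion matrix M = [[1, −2], [1, 0]], [a_n, a_{n−1}]ᵀ = M·[a_{n−1}, a_{n−2}]ᵀ, so [a_6, a_5]ᵀ = M^5·[a_1, a_0]ᵀ.
M^5 = [[5, 2], [−1, 6]], giving [a_6, a_5]ᵀ = [[18], [−10]].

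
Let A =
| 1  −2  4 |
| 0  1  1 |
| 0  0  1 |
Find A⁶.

A = I + N where N = [[0, −2, 4], [0, 0, 1], [0, 0, 0]] is strictly upper-triangular, so N³ = 0.
(I + N)⁶ = I + 6·N + 15·N² = [[1, −12, −6], [0, 1, 6], [0, 0, 1]].

[[1, −12, −6], [0, 1, 6], [0, 0, 1]]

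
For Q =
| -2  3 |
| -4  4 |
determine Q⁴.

Q² = [[-8, 6], [-8, 4]]
Q³ = [[-8, 0], [0, -8]]
Q⁴ = [[16, -24], [32, -32]]

[[16, -24], [32, -32]]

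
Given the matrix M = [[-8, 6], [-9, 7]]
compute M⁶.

[[190, -126], [189, -125]]

tr M = -1 and det M = -2, so the characteristic polynomial is λ² − (-1)λ + (-2) with roots -2 and 1.
Eigenvectors give P = [[-1, 2], [-1, 3]] with P⁻¹ = [[-3, 2], [-1, 1]], and M = P·diag(-2, 1)·P⁻¹.
Then M⁶ = P·diag(64, 1)·P⁻¹ = [[-64, 2], [-64, 3]] · [[-3, 2], [-1, 1]] = [[190, -126], [189, -125]].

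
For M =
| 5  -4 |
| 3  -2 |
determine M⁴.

tr M = 3 and det M = 2, so the characteristic polynomial is λ² − (3)λ + (2) with roots 2 and 1.
Eigenvectors give P = [[-4, 1], [-3, 1]] with P⁻¹ = [[-1, 1], [-3, 4]], and M = P·diag(2, 1)·P⁻¹.
Then M⁴ = P·diag(16, 1)·P⁻¹ = [[-64, 1], [-48, 1]] · [[-1, 1], [-3, 4]] = [[61, -60], [45, -44]].

[[61, -60], [45, -44]]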